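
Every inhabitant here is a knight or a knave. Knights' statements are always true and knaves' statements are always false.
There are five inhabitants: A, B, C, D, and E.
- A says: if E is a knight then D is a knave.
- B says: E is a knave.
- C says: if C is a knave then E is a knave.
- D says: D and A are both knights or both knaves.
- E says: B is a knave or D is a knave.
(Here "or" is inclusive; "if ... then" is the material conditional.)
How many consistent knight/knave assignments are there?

3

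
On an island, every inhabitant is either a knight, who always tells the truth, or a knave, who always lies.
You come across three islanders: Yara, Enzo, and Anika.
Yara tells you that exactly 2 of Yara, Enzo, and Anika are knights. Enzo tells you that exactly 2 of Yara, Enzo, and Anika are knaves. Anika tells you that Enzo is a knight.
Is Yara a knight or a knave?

Yara is a knave.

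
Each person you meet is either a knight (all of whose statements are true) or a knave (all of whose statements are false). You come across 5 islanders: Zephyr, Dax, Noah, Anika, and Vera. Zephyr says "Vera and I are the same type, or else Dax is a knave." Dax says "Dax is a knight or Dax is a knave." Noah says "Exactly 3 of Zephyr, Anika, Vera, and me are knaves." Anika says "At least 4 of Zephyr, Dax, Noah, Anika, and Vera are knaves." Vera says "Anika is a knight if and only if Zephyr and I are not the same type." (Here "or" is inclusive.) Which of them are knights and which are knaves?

Zephyr is a knight, Dax is a knight, Noah is a knave, Anika is a knave, and Vera is a knight.

Zephyr is a knight; "Vera and I are the same type, or else Dax is a knave" is true, as required.
Dax is a knight, and the claim "Dax is a knight or Dax is a knave" is indeed true.
As a knave, Noah's statement "exactly 3 of Zephyr, Anika, Vera, and me are knaves" should be False; it is.
Anika is a knave, and the claim "at least 4 of Zephyr, Dax, Noah, Anika, and Vera are knaves" is indeed False.
Vera is a knight; "Anika is a knight if and only if Zephyr and I are not the same type" is true, as required.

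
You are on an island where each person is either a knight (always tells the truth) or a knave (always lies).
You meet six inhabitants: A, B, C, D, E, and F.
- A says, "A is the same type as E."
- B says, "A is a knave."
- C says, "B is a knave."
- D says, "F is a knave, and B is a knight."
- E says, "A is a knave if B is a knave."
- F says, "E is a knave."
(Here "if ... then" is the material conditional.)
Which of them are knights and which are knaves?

A is a knave, and the claim "A is the same type as E" is indeed False.
B (knight): "A is a knave" — true. ✓
C is a knave; "B is a knave" is False, as required.
Since D is a knight, "F is a knave, and B is a knight" needs to be true, which holds.
E is a knight; "A is a knave if B is a knave" is true, as required.
F is a knave, and the claim "E is a knave" is indeed False.

Knights: B, D, and E. Knaves: A, C, and F.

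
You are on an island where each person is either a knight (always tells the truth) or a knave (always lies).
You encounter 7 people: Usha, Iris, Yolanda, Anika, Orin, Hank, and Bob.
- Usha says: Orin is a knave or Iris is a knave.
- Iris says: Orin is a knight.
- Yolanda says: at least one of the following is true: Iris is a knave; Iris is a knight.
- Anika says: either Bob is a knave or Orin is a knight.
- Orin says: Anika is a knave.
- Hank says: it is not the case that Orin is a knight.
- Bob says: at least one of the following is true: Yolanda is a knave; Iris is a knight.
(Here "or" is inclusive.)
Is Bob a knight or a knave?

Bob is a knave.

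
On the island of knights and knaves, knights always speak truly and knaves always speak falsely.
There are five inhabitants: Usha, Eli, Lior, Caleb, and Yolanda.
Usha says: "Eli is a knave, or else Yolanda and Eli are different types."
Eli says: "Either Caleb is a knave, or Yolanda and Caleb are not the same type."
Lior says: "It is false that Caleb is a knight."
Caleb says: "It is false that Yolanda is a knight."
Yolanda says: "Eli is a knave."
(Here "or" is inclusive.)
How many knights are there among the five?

The unique consistent assignment is Usha=knight, Eli=knight, Lior=knave, Caleb=knight, Yolanda=knave.
That has 3 knights.

3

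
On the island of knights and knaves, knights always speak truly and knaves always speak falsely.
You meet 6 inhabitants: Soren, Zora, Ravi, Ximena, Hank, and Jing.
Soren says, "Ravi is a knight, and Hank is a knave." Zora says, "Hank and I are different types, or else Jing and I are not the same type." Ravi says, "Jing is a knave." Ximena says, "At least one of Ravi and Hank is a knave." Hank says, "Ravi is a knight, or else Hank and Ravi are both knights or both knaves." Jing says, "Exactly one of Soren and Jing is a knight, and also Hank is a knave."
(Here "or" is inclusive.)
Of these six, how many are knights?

The unique consistent assignment is Soren=knave, Zora=knight, Ravi=knight, Ximena=knave, Hank=knight, Jing=knave.
That has 3 knights.

3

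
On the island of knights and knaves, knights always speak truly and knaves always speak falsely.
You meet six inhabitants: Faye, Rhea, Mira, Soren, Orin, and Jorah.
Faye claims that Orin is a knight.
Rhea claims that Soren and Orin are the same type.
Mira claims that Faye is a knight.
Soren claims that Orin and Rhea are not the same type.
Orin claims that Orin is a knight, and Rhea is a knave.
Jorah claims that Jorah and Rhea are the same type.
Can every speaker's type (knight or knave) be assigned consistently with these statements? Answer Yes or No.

No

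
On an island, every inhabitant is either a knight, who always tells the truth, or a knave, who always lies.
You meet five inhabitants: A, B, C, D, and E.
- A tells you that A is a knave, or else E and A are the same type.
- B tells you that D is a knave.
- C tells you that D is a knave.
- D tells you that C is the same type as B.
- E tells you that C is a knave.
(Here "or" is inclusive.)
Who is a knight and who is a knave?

A (knight): "A is a knave, or else E and A are the same type" — True. ✓
As a knave, B's statement "D is a knave" should be False; it is.
C is a knave, and the claim "D is a knave" is indeed False.
D is a knight; "C is the same type as B" is True, as required.
Since E is a knight, "C is a knave" needs to be True, which holds.

Knights: A, D, and E. Knaves: B and C.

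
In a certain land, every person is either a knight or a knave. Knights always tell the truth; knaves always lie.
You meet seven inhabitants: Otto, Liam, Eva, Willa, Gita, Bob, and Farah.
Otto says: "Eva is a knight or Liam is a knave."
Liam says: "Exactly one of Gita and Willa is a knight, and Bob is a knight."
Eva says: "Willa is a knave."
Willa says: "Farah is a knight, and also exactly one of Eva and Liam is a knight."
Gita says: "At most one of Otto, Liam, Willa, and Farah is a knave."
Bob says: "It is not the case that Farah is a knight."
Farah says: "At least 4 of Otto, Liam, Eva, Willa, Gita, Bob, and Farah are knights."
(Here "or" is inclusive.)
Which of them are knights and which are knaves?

Otto is a knight, Liam is a knave, Eva is a knight, Willa is a knave, Gita is a knave, Bob is a knight, and Farah is a knave.

Otto (knight): "Eva is a knight or Liam is a knave" — True. ✓
As a knave, Liam's statement "exactly one of Gita and Willa is a knight, and Bob is a knight" should be False; it is.
As a knight, Eva's statement "Willa is a knave" should be True; it is.
Willa is a knave, so "Farah is a knight, and also exactly one of Eva and Liam is a knight" must be False — and it is.
Gita (knave): "at most one of Otto, Liam, Willa, and Farah is a knave" — False. ✓
Bob is a knight; "it is not the case that Farah is a knight" is True, as required.
As a knave, Farah's statement "at least 4 of Otto, Liam, Eva, Willa, Gita, Bob, and Farah are knights" should be False; it is.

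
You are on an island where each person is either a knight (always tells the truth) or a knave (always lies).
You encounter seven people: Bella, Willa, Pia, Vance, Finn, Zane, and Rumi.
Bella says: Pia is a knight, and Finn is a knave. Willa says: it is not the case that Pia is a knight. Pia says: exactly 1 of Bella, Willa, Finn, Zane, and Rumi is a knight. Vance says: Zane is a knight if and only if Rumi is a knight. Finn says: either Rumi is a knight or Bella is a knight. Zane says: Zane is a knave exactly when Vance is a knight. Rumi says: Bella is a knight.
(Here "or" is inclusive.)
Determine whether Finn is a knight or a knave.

Consistent assignments: {Bella=knave, Willa=knight, Pia=knave, Vance=knave, Finn=knave, Zane=knight, Rumi=knave}
In every consistent assignment, Finn is a knave.

Finn is a knave.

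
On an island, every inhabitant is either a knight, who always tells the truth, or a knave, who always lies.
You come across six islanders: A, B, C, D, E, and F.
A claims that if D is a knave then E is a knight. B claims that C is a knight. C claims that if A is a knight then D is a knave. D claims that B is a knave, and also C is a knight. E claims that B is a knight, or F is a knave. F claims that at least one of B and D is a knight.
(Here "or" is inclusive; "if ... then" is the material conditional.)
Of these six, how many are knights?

5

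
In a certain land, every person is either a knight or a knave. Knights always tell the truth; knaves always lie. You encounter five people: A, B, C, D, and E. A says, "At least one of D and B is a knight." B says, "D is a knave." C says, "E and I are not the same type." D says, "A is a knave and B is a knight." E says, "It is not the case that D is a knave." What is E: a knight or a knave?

E is a knave.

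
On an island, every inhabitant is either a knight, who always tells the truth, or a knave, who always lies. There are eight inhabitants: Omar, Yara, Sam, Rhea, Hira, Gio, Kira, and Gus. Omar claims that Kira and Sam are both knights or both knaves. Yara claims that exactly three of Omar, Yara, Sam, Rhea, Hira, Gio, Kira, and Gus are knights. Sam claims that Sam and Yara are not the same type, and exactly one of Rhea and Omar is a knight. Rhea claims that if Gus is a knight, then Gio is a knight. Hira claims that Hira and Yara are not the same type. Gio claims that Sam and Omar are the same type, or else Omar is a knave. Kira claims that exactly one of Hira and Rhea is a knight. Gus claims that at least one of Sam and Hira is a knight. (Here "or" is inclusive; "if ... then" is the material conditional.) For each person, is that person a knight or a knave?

Omar is a knave, Yara is a knave, Sam is a knight, Rhea is a knight, Hira is a knight, Gio is a knight, Kira is a knave, and Gus is a knight.

Omar (knave): "Kira and Sam are both knights or both knaves" — False. ✓
As a knave, Yara's statement "exactly three of Omar, Yara, Sam, Rhea, Hira, Gio, Kira, and Gus are knights" should be False; it is.
Since Sam is a knight, "Sam and Yara are not the same type, and exactly one of Rhea and Omar is a knight" needs to be true, which holds.
Rhea is a knight; "if Gus is a knight, then Gio is a knight" is true, as required.
Since Hira is a knight, "Hira and Yara are not the same type" needs to be true, which holds.
Since Gio is a knight, "Sam and Omar are the same type, or else Omar is a knave" needs to be true, which holds.
As a knave, Kira's statement "exactly one of Hira and Rhea is a knight" should be False; it is.
Gus is a knight, so "at least one of Sam and Hira is a knight" must be true — and it is.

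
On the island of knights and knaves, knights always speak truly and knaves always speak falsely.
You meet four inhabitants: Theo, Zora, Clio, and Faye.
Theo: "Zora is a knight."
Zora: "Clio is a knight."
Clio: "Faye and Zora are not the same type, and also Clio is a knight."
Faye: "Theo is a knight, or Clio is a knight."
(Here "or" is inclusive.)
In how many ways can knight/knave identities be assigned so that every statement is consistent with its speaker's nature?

1

Consistent assignments:
  Theo=knave, Zora=knave, Clio=knave, Faye=knave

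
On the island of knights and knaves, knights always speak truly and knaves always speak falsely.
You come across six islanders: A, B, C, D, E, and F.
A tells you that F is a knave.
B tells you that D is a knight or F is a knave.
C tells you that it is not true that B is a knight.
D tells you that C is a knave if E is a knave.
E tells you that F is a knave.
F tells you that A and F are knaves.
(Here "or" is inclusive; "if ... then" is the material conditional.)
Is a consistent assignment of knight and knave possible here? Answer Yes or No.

One consistent assignment: A=knight, B=knight, C=knave, D=knight, E=knight, F=knave.

Yes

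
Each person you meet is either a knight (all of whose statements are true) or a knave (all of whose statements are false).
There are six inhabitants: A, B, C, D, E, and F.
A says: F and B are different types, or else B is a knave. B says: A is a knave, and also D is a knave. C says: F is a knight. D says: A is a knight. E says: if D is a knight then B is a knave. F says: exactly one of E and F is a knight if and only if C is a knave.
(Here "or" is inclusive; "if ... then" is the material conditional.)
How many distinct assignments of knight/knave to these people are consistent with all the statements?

2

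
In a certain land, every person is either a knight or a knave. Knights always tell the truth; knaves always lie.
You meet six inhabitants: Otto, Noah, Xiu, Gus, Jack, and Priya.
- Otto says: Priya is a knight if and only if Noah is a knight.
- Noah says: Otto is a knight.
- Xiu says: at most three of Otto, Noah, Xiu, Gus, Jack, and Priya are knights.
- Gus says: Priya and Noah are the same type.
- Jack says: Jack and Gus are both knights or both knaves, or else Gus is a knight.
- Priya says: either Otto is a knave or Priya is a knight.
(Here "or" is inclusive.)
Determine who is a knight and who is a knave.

As a knight, Otto's statement "Priya is a knight if and only if Noah is a knight" should be True; it is.
Noah is a knight; "Otto is a knight" is True, as required.
Xiu (knave): "at most three of Otto, Noah, Xiu, Gus, Jack, and Priya are knights" — False. ✓
Gus is a knight; "Priya and Noah are the same type" is True, as required.
Jack is a knight, and the claim "Jack and Gus are both knights or both knaves, or else Gus is a knight" is indeed True.
Priya is a knight; "either Otto is a knave or Priya is a knight" is True, as required.

Otto is a knight, Noah is a knight, Xiu is a knave, Gus is a knight, Jack is a knight, and Priya is a knight.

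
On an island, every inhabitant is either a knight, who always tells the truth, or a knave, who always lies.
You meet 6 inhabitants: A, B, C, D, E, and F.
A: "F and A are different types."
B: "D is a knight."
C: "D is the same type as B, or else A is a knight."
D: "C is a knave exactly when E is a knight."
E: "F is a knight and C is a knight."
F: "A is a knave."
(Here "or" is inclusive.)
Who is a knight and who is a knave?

A is a knight, B is a knight, C is a knight, D is a knight, E is a knave, and F is a knave.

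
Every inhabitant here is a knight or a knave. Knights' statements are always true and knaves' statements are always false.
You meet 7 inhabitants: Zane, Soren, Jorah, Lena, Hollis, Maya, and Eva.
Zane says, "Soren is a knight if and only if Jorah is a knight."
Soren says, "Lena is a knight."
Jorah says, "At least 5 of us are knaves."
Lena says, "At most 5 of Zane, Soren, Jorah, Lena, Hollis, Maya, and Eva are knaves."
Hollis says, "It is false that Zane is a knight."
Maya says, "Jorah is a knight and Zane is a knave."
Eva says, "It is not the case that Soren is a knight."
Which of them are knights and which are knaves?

Zane is a knave; "Soren is a knight if and only if Jorah is a knight" is False, as required.
Since Soren is a knight, "Lena is a knight" needs to be true, which holds.
Since Jorah is a knave, "at least 5 of us are knaves" needs to be False, which holds.
Since Lena is a knight, "at most 5 of Zane, Soren, Jorah, Lena, Hollis, Maya, and Eva are knaves" needs to be true, which holds.
Hollis is a knight, so "it is false that Zane is a knight" must be true — and it is.
Since Maya is a knave, "Jorah is a knight and Zane is a knave" needs to be False, which holds.
As a knave, Eva's statement "it is not the case that Soren is a knight" should be False; it is.

Knights: Soren, Lena, and Hollis. Knaves: Zane, Jorah, Maya, and Eva.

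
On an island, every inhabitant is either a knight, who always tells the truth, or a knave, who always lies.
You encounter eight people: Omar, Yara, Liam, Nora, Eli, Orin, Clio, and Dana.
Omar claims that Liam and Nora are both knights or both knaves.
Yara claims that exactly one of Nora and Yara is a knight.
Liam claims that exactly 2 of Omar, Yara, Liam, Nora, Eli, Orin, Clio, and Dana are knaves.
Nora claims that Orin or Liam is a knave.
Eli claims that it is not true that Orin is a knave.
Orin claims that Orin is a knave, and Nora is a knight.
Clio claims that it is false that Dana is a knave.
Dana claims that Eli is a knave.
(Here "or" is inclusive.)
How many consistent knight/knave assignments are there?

0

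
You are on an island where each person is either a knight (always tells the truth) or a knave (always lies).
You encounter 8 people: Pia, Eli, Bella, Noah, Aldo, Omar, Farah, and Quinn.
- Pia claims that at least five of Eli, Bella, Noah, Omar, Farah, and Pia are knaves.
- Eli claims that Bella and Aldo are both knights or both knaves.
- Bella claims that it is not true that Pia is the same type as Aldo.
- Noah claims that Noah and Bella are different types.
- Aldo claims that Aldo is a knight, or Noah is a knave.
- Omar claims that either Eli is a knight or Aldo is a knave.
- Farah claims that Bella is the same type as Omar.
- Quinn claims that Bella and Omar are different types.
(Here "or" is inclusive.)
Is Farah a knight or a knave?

Farah is a knave.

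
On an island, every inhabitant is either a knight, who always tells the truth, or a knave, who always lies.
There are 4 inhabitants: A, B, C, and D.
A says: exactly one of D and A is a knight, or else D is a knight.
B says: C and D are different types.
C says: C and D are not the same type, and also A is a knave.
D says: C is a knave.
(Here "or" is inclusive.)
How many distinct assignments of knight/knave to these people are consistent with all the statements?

2

Consistent assignments:
  A=knight, B=knight, C=knave, D=knight
  A=knave, B=knight, C=knight, D=knave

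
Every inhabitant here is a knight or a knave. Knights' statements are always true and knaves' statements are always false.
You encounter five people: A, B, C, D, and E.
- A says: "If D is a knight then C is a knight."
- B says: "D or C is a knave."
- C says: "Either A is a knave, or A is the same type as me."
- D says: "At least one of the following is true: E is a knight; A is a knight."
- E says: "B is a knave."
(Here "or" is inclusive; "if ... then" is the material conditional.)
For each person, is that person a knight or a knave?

A is a knight, B is a knave, C is a knight, D is a knight, and E is a knight.

A (knight): "if D is a knight then C is a knight" — true. ✓
As a knave, B's statement "D or C is a knave" should be false; it is.
As a knight, C's statement "either A is a knave, or A is the same type as me" should be true; it is.
D is a knight; "at least one of the following is true: E is a knight; A is a knight" is true, as required.
E is a knight, and the claim "B is a knave" is indeed true.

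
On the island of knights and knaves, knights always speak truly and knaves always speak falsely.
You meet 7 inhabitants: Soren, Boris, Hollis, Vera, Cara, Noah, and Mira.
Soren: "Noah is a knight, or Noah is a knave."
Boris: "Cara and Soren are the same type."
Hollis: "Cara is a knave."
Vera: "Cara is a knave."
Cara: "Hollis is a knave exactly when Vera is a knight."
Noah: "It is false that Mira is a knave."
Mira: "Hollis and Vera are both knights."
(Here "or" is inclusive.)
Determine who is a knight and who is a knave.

Soren is a knight, so "Noah is a knight, or Noah is a knave" must be True — and it is.
Boris (knave): "Cara and Soren are the same type" — False. ✓
Hollis is a knight, and the claim "Cara is a knave" is indeed True.
As a knight, Vera's statement "Cara is a knave" should be True; it is.
As a knave, Cara's statement "Hollis is a knave exactly when Vera is a knight" should be False; it is.
Noah is a knight, so "it is false that Mira is a knave" must be True — and it is.
Mira is a knight; "Hollis and Vera are both knights" is True, as required.

Soren is a knight, Boris is a knave, Hollis is a knight, Vera is a knight, Cara is a knave, Noah is a knight, and Mira is a knight.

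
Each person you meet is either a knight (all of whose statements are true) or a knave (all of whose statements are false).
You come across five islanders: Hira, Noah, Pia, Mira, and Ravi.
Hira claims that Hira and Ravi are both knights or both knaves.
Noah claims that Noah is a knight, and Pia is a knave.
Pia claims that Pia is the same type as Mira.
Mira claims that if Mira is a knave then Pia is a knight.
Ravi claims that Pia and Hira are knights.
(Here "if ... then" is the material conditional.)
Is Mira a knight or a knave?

Mira is a knight.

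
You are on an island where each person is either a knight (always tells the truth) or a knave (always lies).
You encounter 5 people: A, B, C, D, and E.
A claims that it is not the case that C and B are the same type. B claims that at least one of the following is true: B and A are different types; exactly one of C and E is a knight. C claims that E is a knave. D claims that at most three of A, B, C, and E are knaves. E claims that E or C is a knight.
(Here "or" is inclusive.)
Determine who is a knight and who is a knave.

A is a knight, B is a knight, C is a knave, D is a knight, and E is a knight.

Suppose A is a knave. Then A's statement "it is not the case that C and B are the same type" would have to be false. Checking the 16 ways to assign the others, none is consistent with every speaker.
(For instance, with B=knight, C=knave, D=knight, E=knight, A's claim "it is not the case that C and B are the same type" comes out true where it would need to be false.)
So A must be a knight, making "it is not the case that C and B are the same type" true. Taking A=knight, B=knight, C=knave, D=knight, E=knight, each remaining statement checks out:
  B (knight): "at least one of the following is true: B and A are different types; exactly one of C and E is a knight" — true. ✓
  C (knave): "E is a knave" — false. ✓
  D (knight): "at most three of A, B, C, and E are knaves" — true. ✓
  E (knight): "E or C is a knight" — true. ✓
This is the unique consistent assignment.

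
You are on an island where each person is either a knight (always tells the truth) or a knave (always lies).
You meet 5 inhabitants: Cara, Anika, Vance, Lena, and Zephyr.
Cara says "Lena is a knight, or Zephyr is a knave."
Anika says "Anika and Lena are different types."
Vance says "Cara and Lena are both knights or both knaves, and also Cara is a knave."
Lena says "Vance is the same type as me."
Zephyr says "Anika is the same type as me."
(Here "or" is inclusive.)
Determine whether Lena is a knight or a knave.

Lena is a knave.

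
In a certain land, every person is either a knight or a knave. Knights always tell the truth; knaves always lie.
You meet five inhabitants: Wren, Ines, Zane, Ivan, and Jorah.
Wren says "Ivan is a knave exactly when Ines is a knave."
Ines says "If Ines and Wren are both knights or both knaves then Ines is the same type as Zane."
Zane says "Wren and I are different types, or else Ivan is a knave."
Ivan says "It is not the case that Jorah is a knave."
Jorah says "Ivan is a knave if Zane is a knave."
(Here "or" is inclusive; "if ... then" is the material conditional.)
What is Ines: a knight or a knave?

Ines is a knave.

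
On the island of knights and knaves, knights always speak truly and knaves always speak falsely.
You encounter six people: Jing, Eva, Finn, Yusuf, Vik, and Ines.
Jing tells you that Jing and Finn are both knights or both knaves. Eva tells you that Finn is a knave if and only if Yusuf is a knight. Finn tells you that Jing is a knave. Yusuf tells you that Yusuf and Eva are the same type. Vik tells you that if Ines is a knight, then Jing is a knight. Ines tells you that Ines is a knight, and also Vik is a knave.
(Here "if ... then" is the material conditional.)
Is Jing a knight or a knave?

Consistent assignments: {Jing=knave, Eva=knight, Finn=knight, Yusuf=knave, Vik=knight, Ines=knave}; {Jing=knave, Eva=knight, Finn=knight, Yusuf=knave, Vik=knave, Ines=knight}
In every consistent assignment, Jing is a knave.

Jing is a knave.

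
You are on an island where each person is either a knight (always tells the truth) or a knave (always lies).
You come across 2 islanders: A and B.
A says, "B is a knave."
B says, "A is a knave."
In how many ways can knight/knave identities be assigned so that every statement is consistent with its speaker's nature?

2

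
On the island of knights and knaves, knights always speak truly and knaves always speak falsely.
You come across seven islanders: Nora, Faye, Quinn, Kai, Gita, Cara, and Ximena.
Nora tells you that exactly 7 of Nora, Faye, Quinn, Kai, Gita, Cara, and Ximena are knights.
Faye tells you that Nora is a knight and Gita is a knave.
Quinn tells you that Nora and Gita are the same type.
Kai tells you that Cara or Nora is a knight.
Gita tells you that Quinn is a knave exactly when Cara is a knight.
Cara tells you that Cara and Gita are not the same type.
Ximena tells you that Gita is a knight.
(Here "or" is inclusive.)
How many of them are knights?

The unique consistent assignment is Nora=knave, Faye=knave, Quinn=knight, Kai=knight, Gita=knave, Cara=knight, Ximena=knave.
That has 3 knights.

3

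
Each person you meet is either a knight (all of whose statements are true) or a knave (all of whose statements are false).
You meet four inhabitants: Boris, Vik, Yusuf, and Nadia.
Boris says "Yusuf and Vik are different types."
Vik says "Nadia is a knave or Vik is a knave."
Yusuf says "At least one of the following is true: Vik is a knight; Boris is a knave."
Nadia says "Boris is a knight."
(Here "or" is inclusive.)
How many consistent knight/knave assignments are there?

Consistent assignments:
  Boris=knave, Vik=knight, Yusuf=knight, Nadia=knave

1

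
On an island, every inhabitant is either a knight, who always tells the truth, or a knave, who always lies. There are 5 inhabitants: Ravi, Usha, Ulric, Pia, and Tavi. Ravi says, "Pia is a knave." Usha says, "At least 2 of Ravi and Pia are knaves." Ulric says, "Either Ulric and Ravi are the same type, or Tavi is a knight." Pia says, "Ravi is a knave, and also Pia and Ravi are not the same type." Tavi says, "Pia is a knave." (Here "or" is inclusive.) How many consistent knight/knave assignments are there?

1

Consistent assignments:
  Ravi=knight, Usha=knave, Ulric=knight, Pia=knave, Tavi=knight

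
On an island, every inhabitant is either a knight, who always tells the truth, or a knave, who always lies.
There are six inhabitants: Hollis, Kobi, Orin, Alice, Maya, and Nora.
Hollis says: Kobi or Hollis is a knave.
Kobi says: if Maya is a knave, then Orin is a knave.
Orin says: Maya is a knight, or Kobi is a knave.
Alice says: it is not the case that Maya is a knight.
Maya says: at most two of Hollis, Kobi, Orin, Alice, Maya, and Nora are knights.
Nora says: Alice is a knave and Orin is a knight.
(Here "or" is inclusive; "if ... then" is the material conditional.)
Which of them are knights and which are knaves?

Hollis is a knight, Kobi is a knave, Orin is a knight, Alice is a knight, Maya is a knave, and Nora is a knave.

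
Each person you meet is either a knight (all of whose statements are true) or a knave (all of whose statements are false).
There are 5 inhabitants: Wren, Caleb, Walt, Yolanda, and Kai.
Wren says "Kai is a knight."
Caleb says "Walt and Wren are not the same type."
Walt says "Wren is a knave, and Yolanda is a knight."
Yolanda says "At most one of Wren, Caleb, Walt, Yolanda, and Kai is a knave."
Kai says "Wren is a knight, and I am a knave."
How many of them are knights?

0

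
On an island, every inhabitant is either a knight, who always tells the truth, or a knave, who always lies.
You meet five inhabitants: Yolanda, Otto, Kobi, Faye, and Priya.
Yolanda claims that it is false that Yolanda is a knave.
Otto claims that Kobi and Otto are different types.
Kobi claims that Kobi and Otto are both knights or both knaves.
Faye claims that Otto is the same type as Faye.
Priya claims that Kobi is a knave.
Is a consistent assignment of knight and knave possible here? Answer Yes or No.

Yes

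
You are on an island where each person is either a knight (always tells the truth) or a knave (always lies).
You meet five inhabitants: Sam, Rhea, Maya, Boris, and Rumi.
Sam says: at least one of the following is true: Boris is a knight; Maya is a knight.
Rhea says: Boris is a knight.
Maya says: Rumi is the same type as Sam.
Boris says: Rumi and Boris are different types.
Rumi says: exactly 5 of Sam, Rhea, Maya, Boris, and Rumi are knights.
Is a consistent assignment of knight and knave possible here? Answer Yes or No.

Yes

One consistent assignment: Sam=knight, Rhea=knight, Maya=knave, Boris=knight, Rumi=knave.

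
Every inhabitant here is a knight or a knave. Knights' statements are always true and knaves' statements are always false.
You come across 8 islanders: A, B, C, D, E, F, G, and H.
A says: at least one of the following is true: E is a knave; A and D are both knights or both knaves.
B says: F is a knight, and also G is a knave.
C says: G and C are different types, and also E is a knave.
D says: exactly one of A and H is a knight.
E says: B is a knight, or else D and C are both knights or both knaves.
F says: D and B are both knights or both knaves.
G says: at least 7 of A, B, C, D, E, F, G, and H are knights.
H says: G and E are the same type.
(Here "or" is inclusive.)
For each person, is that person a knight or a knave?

Since A is a knight, "at least one of the following is true: E is a knave; A and D are both knights or both knaves" needs to be True, which holds.
B is a knight, so "F is a knight, and also G is a knave" must be True — and it is.
Since C is a knave, "G and C are different types, and also E is a knave" needs to be False, which holds.
D (knight): "exactly one of A and H is a knight" — True. ✓
E is a knight, so "B is a knight, or else D and C are both knights or both knaves" must be True — and it is.
F is a knight; "D and B are both knights or both knaves" is True, as required.
G is a knave, so "at least 7 of A, B, C, D, E, F, G, and H are knights" must be False — and it is.
H is a knave, and the claim "G and E are the same type" is indeed False.

Knights: A, B, D, E, and F. Knaves: C, G, and H.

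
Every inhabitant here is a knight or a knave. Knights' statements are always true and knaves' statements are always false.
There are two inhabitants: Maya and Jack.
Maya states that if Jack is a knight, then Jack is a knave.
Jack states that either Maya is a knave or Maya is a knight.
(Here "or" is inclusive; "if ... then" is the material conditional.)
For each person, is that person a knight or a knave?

Maya is a knave and Jack is a knight.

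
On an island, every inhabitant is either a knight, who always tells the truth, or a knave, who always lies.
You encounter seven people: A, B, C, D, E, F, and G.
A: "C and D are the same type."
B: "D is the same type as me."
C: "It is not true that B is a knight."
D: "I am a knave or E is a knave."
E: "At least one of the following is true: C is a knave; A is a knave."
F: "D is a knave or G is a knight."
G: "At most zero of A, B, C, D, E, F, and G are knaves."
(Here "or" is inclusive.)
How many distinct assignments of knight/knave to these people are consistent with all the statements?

Consistent assignments:
  A=knight, B=knave, C=knight, D=knight, E=knave, F=knave, G=knave

1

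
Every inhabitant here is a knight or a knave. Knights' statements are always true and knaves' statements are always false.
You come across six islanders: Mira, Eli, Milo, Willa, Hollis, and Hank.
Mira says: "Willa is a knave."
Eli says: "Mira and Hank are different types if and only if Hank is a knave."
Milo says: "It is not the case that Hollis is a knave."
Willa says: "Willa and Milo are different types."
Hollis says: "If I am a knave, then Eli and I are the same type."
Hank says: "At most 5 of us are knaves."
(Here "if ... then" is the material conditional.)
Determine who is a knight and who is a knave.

As a knight, Mira's statement "Willa is a knave" should be true; it is.
Eli (knight): "Mira and Hank are different types if and only if Hank is a knave" — true. ✓
As a knave, Milo's statement "it is not the case that Hollis is a knave" should be false; it is.
Willa is a knave; "Willa and Milo are different types" is false, as required.
Since Hollis is a knave, "if I am a knave, then Eli and I are the same type" needs to be false, which holds.
As a knight, Hank's statement "at most 5 of us are knaves" should be true; it is.

Mira is a knight, Eli is a knight, Milo is a knave, Willa is a knave, Hollis is a knave, and Hank is a knight.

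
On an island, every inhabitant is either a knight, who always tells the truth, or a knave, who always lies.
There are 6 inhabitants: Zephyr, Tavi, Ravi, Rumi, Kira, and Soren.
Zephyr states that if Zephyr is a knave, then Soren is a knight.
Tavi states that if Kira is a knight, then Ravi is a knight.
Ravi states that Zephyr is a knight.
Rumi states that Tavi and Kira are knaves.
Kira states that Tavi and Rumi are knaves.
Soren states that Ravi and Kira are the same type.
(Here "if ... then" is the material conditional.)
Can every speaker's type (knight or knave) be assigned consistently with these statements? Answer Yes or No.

One consistent assignment: Zephyr=knight, Tavi=knight, Ravi=knight, Rumi=knave, Kira=knave, Soren=knave.

Yes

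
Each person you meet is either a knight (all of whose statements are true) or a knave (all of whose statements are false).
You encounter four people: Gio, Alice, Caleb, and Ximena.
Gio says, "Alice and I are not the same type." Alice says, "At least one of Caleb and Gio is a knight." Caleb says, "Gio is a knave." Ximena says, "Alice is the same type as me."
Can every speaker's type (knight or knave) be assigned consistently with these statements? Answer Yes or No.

No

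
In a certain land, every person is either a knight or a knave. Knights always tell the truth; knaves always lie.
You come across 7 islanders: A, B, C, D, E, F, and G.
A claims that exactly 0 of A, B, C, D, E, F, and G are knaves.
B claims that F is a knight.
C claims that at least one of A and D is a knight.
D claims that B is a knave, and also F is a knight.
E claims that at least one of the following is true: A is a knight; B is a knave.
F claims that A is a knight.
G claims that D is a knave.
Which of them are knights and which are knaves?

Since A is a knave, "exactly 0 of A, B, C, D, E, F, and G are knaves" needs to be false, which holds.
B (knave): "F is a knight" — false. ✓
C is a knave; "at least one of A and D is a knight" is false, as required.
Since D is a knave, "B is a knave, and also F is a knight" needs to be false, which holds.
As a knight, E's statement "at least one of the following is true: A is a knight; B is a knave" should be True; it is.
F is a knave, so "A is a knight" must be false — and it is.
G is a knight, so "D is a knave" must be True — and it is.

A is a knave, B is a knave, C is a knave, D is a knave, E is a knight, F is a knave, and G is a knight.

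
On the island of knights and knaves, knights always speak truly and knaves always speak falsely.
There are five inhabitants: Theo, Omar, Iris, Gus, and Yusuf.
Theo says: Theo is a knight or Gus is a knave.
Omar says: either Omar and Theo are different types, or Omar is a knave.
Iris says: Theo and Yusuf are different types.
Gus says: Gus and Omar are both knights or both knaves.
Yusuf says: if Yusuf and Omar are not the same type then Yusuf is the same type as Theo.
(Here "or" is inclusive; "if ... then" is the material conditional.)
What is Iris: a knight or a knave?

Iris is a knight.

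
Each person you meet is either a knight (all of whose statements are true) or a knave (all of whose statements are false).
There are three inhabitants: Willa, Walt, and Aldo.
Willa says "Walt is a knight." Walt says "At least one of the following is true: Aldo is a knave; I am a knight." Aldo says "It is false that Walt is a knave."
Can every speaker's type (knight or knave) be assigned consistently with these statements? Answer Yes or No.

Yes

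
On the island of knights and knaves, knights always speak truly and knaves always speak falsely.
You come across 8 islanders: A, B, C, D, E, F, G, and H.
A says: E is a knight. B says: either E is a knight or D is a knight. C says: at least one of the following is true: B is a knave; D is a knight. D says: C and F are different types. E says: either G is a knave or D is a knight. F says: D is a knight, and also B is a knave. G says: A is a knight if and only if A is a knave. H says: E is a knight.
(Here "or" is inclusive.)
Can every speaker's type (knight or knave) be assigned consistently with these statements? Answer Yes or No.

Yes

One consistent assignment: A=knight, B=knight, C=knight, D=knight, E=knight, F=knave, G=knave, H=knight.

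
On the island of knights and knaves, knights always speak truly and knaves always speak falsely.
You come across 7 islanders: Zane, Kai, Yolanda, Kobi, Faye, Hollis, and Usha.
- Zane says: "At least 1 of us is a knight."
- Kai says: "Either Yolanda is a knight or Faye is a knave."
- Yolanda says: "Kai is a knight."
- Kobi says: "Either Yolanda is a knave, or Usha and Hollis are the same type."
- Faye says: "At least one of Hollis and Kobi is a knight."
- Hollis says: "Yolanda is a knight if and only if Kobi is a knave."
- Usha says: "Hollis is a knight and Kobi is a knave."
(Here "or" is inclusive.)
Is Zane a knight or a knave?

Zane is a knight.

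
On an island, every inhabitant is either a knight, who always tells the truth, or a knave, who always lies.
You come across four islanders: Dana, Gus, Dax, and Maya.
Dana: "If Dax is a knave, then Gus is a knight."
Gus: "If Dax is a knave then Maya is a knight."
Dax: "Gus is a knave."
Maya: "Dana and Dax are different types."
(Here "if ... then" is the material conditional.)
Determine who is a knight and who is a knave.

Dana is a knight, Gus is a knight, Dax is a knave, and Maya is a knight.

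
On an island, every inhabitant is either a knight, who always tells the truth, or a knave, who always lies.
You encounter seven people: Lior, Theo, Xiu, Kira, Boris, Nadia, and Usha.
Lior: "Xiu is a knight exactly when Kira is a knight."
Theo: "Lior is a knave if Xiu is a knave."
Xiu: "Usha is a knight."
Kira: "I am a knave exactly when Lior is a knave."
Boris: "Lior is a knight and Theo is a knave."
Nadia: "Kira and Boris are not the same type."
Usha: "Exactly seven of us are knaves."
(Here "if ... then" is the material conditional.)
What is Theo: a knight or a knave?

Theo is a knave.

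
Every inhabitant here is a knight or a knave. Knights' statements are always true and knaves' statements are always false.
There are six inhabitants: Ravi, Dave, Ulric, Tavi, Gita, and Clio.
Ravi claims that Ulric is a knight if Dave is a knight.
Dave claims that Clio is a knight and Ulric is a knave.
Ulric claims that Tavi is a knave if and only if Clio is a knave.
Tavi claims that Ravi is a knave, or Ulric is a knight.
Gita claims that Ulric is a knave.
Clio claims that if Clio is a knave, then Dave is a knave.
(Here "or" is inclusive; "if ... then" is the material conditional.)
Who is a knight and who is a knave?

As a knight, Ravi's statement "Ulric is a knight if Dave is a knight" should be True; it is.
Dave is a knave, so "Clio is a knight and Ulric is a knave" must be false — and it is.
Ulric is a knight; "Tavi is a knave if and only if Clio is a knave" is True, as required.
Tavi (knight): "Ravi is a knave, or Ulric is a knight" — True. ✓
Gita is a knave, and the claim "Ulric is a knave" is indeed false.
Since Clio is a knight, "if Clio is a knave, then Dave is a knave" needs to be True, which holds.

Ravi is a knight, Dave is a knave, Ulric is a knight, Tavi is a knight, Gita is a knave, and Clio is a knight.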